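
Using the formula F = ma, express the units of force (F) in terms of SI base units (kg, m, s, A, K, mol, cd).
Units of each symbol in F = ma:
  m (mass): kg
  a (acceleration): m/s²

Multiplying the contributions: [kg] · [m/s²]
Adding exponents of each base unit: kg: 1, m: 1, s: -2
SI base units of force: kg·m/s²

Answer: kg·m/s²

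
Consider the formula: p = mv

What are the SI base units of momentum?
Units of each symbol in p = mv:
  m (mass): kg
  v (velocity): m/s

Multiplying the contributions: [kg] · [m/s]
Adding exponents of each base unit: kg: 1, m: 1, s: -1
SI base units of momentum: kg·m/s

Answer: kg·m/s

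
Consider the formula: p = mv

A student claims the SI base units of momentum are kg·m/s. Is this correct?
Units of each symbol in p = mv:
  m (mass): kg
  v (velocity): m/s

Multiplying the contributions: [kg] · [m/s]
Adding exponents of each base unit: kg: 1, m: 1, s: -1
SI base units of momentum: kg·m/s

The claimed units kg·m/s match the derived units, so the claim is correct.

Answer: Yes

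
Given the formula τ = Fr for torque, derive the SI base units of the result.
Units of each symbol in τ = Fr:
  F (force): kg·m/s²
  r (lever arm): m

Multiplying the contributions: [kg·m/s²] · [m]
Adding exponents of each base unit: kg: 1, m: 2, s: -2
SI base units of torque: kg·m²/s²

Answer: kg·m²/s²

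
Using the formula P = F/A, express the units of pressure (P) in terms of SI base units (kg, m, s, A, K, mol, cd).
Units of each symbol in P = F/A:
  F (force): kg·m/s²
  A (area): m²  → in the denominator, contributes 1/m²

Multiplying the contributions: [kg·m/s²] · [1/m²]
Adding exponents of each base unit: kg: 1, m: -1, s: -2
SI base units of pressure: kg/(m·s²)

Answer: kg/(m·s²)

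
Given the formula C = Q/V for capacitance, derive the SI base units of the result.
Units of each symbol in C = Q/V:
  Q (charge, in coulombs): s·A
  V (voltage, in volts): kg·m²/(s³·A)  → in the denominator, contributes s³·A/(kg·m²)

Multiplying the contributions: [s·A] · [s³·A/(kg·m²)]
Adding exponents of each base unit: kg: -1, m: -2, s: 4, A: 2
SI base units of capacitance: s⁴·A²/(kg·m²)

Answer: s⁴·A²/(kg·m²)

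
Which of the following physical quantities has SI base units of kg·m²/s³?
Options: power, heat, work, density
Checking the SI base units of each option:
  power (P = W/t): kg·m²/s³  ✓ matches
  heat (Q = mcΔT): kg·m²/s²  ✗
  work (W = Fd): kg·m²/s²  ✗
  density (ρ = m/V): kg/m³  ✗

Only power has units kg·m²/s³.

Answer: power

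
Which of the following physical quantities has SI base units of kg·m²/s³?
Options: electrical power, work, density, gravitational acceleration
Checking the SI base units of each option:
  electrical power (P = IV): kg·m²/s³  ✓ matches
  work (W = Fd): kg·m²/s²  ✗
  density (ρ = m/V): kg/m³  ✗
  gravitational acceleration (g = GM/r²): m/s²  ✗

Only electrical power has units kg·m²/s³.

Answer: electrical power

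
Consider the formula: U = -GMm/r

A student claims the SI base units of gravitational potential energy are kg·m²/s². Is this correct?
Units of each symbol in U = -GMm/r:
  G (gravitational constant): m³/(kg·s²)
  M (mass): kg
  m (mass): kg
  r (distance): m  → in the denominator, contributes 1/m
  The minus sign does not affect the units.

Multiplying the contributions: [m³/(kg·s²)] · [kg] · [kg] · [1/m]
Adding exponents of each base unit: kg: 1, m: 2, s: -2
SI base units of gravitational potential energy: kg·m²/s²

The claimed units kg·m²/s² match the derived units, so the claim is correct.

Answer: Yes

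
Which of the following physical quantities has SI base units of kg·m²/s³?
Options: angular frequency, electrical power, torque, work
Checking the SI base units of each option:
  angular frequency (ω = 2πf): 1/s  ✗
  electrical power (P = IV): kg·m²/s³  ✓ matches
  torque (τ = Fr): kg·m²/s²  ✗
  work (W = Fd): kg·m²/s²  ✗

Only electrical power has units kg·m²/s³.

Answer: electrical power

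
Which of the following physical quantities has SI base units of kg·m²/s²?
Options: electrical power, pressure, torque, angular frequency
Checking the SI base units of each option:
  electrical power (P = IV): kg·m²/s³  ✗
  pressure (P = F/A): kg/(m·s²)  ✗
  torque (τ = Fr): kg·m²/s²  ✓ matches
  angular frequency (ω = 2πf): 1/s  ✗

Only torque has units kg·m²/s².

Answer: torque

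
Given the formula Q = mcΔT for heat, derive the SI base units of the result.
Units of each symbol in Q = mcΔT:
  m (mass): kg
  c (specific heat capacity, in J/(kg·K)): m²/(s²·K)
  ΔT (temperature change): K

Multiplying the contributions: [kg] · [m²/(s²·K)] · [K]
Adding exponents of each base unit: kg: 1, m: 2, s: -2
SI base units of heat: kg·m²/s²

Answer: kg·m²/s²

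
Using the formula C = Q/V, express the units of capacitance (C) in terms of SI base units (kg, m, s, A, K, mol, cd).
Units of each symbol in C = Q/V:
  Q (charge, in coulombs): s·A
  V (voltage, in volts): kg·m²/(s³·A)  → in the denominator, contributes s³·A/(kg·m²)

Multiplying the contributions: [s·A] · [s³·A/(kg·m²)]
Adding exponents of each base unit: kg: -1, m: -2, s: 4, A: 2
SI base units of capacitance: s⁴·A²/(kg·m²)

Answer: s⁴·A²/(kg·m²)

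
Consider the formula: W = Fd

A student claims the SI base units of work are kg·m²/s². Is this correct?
Units of each symbol in W = Fd:
  F (force): kg·m/s²
  d (displacement): m

Multiplying the contributions: [kg·m/s²] · [m]
Adding exponents of each base unit: kg: 1, m: 2, s: -2
SI base units of work: kg·m²/s²

The claimed units kg·m²/s² match the derived units, so the claim is correct.

Answer: Yes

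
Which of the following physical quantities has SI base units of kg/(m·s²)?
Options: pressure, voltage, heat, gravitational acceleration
Checking the SI base units of each option:
  pressure (P = F/A): kg/(m·s²)  ✓ matches
  voltage (V = IR): kg·m²/(s³·A)  ✗
  heat (Q = mcΔT): kg·m²/s²  ✗
  gravitational acceleration (g = GM/r²): m/s²  ✗

Only pressure has units kg/(m·s²).

Answer: pressure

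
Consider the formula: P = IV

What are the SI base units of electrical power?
Units of each symbol in P = IV:
  I (current): A
  V (voltage, in volts): kg·m²/(s³·A)

Multiplying the contributions: [A] · [kg·m²/(s³·A)]
Adding exponents of each base unit: kg: 1, m: 2, s: -3
SI base units of electrical power: kg·m²/s³

Answer: kg·m²/s³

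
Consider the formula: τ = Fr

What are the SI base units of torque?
Units of each symbol in τ = Fr:
  F (force): kg·m/s²
  r (lever arm): m

Multiplying the contributions: [kg·m/s²] · [m]
Adding exponents of each base unit: kg: 1, m: 2, s: -2
SI base units of torque: kg·m²/s²

Answer: kg·m²/s²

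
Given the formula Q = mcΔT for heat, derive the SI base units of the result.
Units of each symbol in Q = mcΔT:
  m (mass): kg
  c (specific heat capacity, in J/(kg·K)): m²/(s²·K)
  ΔT (temperature change): K

Multiplying the contributions: [kg] · [m²/(s²·K)] · [K]
Adding exponents of each base unit: kg: 1, m: 2, s: -2
SI base units of heat: kg·m²/s²

Answer: kg·m²/s²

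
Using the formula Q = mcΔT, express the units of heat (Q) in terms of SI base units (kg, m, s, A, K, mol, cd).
Units of each symbol in Q = mcΔT:
  m (mass): kg
  c (specific heat capacity, in J/(kg·K)): m²/(s²·K)
  ΔT (temperature change): K

Multiplying the contributions: [kg] · [m²/(s²·K)] · [K]
Adding exponents of each base unit: kg: 1, m: 2, s: -2
SI base units of heat: kg·m²/s²

Answer: kg·m²/s²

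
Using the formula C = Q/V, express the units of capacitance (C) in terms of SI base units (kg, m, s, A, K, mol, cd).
Units of each symbol in C = Q/V:
  Q (charge, in coulombs): s·A
  V (voltage, in volts): kg·m²/(s³·A)  → in the denominator, contributes s³·A/(kg·m²)

Multiplying the contributions: [s·A] · [s³·A/(kg·m²)]
Adding exponents of each base unit: kg: -1, m: -2, s: 4, A: 2
SI base units of capacitance: s⁴·A²/(kg·m²)

Answer: s⁴·A²/(kg·m²)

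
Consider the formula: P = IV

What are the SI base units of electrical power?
Units of each symbol in P = IV:
  I (current): A
  V (voltage, in volts): kg·m²/(s³·A)

Multiplying the contributions: [A] · [kg·m²/(s³·A)]
Adding exponents of each base unit: kg: 1, m: 2, s: -3
SI base units of electrical power: kg·m²/s³

Answer: kg·m²/s³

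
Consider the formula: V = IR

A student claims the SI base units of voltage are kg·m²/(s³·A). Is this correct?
Units of each symbol in V = IR:
  I (current): A
  R (resistance, in ohms): kg·m²/(s³·A²)

Multiplying the contributions: [A] · [kg·m²/(s³·A²)]
Adding exponents of each base unit: kg: 1, m: 2, s: -3, A: -1
SI base units of voltage: kg·m²/(s³·A)

The claimed units kg·m²/(s³·A) match the derived units, so the claim is correct.

Answer: Yes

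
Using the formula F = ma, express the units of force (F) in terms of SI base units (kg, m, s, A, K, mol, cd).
Units of each symbol in F = ma:
  m (mass): kg
  a (acceleration): m/s²

Multiplying the contributions: [kg] · [m/s²]
Adding exponents of each base unit: kg: 1, m: 1, s: -2
SI base units of force: kg·m/s²

Answer: kg·m/s²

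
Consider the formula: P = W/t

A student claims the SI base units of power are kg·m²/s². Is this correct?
Units of each symbol in P = W/t:
  W (work): kg·m²/s²
  t (time): s  → in the denominator, contributes 1/s

Multiplying the contributions: [kg·m²/s²] · [1/s]
Adding exponents of each base unit: kg: 1, m: 2, s: -3
SI base units of power: kg·m²/s³

The claimed units kg·m²/s² (exponents kg: 1, m: 2, s: -2) do not match the derived units kg·m²/s³ (exponents kg: 1, m: 2, s: -3), so the claim is incorrect.

Answer: No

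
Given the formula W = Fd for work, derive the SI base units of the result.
Units of each symbol in W = Fd:
  F (force): kg·m/s²
  d (displacement): m

Multiplying the contributions: [kg·m/s²] · [m]
Adding exponents of each base unit: kg: 1, m: 2, s: -2
SI base units of work: kg·m²/s²

Answer: kg·m²/s²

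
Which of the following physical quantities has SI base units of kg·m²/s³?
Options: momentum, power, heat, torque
Checking the SI base units of each option:
  momentum (p = mv): kg·m/s  ✗
  power (P = W/t): kg·m²/s³  ✓ matches
  heat (Q = mcΔT): kg·m²/s²  ✗
  torque (τ = Fr): kg·m²/s²  ✗

Only power has units kg·m²/s³.

Answer: power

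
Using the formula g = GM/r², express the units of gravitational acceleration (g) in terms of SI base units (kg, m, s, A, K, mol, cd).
Units of each symbol in g = GM/r²:
  G (gravitational constant): m³/(kg·s²)
  M (mass): kg
  r (distance): m  → to the power 2 in the denominator, contributes 1/m²

Multiplying the contributions: [m³/(kg·s²)] · [kg] · [1/m²]
Adding exponents of each base unit: m: 1, s: -2
SI base units of gravitational acceleration: m/s²

Answer: m/s²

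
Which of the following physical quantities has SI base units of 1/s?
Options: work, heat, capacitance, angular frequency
Checking the SI base units of each option:
  work (W = Fd): kg·m²/s²  ✗
  heat (Q = mcΔT): kg·m²/s²  ✗
  capacitance (C = Q/V): s⁴·A²/(kg·m²)  ✗
  angular frequency (ω = 2πf): 1/s  ✓ matches

Only angular frequency has units 1/s.

Answer: angular frequency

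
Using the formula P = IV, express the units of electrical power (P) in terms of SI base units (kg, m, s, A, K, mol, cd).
Units of each symbol in P = IV:
  I (current): A
  V (voltage, in volts): kg·m²/(s³·A)

Multiplying the contributions: [A] · [kg·m²/(s³·A)]
Adding exponents of each base unit: kg: 1, m: 2, s: -3
SI base units of electrical power: kg·m²/s³

Answer: kg·m²/s³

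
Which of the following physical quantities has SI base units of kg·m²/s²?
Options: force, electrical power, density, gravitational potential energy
Checking the SI base units of each option:
  force (F = ma): kg·m/s²  ✗
  electrical power (P = IV): kg·m²/s³  ✗
  density (ρ = m/V): kg/m³  ✗
  gravitational potential energy (U = -GMm/r): kg·m²/s²  ✓ matches

Only gravitational potential energy has units kg·m²/s².

Answer: gravitational potential energy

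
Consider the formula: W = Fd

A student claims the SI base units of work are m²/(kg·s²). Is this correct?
Units of each symbol in W = Fd:
  F (force): kg·m/s²
  d (displacement): m

Multiplying the contributions: [kg·m/s²] · [m]
Adding exponents of each base unit: kg: 1, m: 2, s: -2
SI base units of work: kg·m²/s²

The claimed units m²/(kg·s²) (exponents kg: -1, m: 2, s: -2) do not match the derived units kg·m²/s² (exponents kg: 1, m: 2, s: -2), so the claim is incorrect.

Answer: No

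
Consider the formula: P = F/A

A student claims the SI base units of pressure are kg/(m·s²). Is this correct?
Units of each symbol in P = F/A:
  F (force): kg·m/s²
  A (area): m²  → in the denominator, contributes 1/m²

Multiplying the contributions: [kg·m/s²] · [1/m²]
Adding exponents of each base unit: kg: 1, m: -1, s: -2
SI base units of pressure: kg/(m·s²)

The claimed units kg/(m·s²) match the derived units, so the claim is correct.

Answer: Yes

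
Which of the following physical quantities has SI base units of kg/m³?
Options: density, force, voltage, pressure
Checking the SI base units of each option:
  density (ρ = m/V): kg/m³  ✓ matches
  force (F = ma): kg·m/s²  ✗
  voltage (V = IR): kg·m²/(s³·A)  ✗
  pressure (P = F/A): kg/(m·s²)  ✗

Only density has units kg/m³.

Answer: density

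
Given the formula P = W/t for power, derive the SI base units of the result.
Units of each symbol in P = W/t:
  W (work): kg·m²/s²
  t (time): s  → in the denominator, contributes 1/s

Multiplying the contributions: [kg·m²/s²] · [1/s]
Adding exponents of each base unit: kg: 1, m: 2, s: -3
SI base units of power: kg·m²/s³

Answer: kg·m²/s³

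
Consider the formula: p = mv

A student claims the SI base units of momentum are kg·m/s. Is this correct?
Units of each symbol in p = mv:
  m (mass): kg
  v (velocity): m/s

Multiplying the contributions: [kg] · [m/s]
Adding exponents of each base unit: kg: 1, m: 1, s: -1
SI base units of momentum: kg·m/s

The claimed units kg·m/s match the derived units, so the claim is correct.

Answer: Yes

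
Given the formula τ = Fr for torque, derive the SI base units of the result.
Units of each symbol in τ = Fr:
  F (force): kg·m/s²
  r (lever arm): m

Multiplying the contributions: [kg·m/s²] · [m]
Adding exponents of each base unit: kg: 1, m: 2, s: -2
SI base units of torque: kg·m²/s²

Answer: kg·m²/s²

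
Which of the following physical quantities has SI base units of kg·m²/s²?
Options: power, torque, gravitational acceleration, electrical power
Checking the SI base units of each option:
  power (P = W/t): kg·m²/s³  ✗
  torque (τ = Fr): kg·m²/s²  ✓ matches
  gravitational acceleration (g = GM/r²): m/s²  ✗
  electrical power (P = IV): kg·m²/s³  ✗

Only torque has units kg·m²/s².

Answer: torque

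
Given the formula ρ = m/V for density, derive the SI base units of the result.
Units of each symbol in ρ = m/V:
  m (mass): kg
  V (volume): m³  → in the denominator, contributes 1/m³

Multiplying the contributions: [kg] · [1/m³]
Adding exponents of each base unit: kg: 1, m: -3
SI base units of density: kg/m³

Answer: kg/m³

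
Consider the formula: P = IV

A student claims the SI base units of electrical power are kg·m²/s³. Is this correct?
Units of each symbol in P = IV:
  I (current): A
  V (voltage, in volts): kg·m²/(s³·A)

Multiplying the contributions: [A] · [kg·m²/(s³·A)]
Adding exponents of each base unit: kg: 1, m: 2, s: -3
SI base units of electrical power: kg·m²/s³

The claimed units kg·m²/s³ match the derived units, so the claim is correct.

Answer: Yes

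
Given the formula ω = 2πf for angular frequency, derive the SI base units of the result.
Units of each symbol in ω = 2πf:
  f (frequency): 1/s
  The factor 2π is dimensionless.

Multiplying the contributions: [1/s]
Adding exponents of each base unit: s: -1
SI base units of angular frequency: 1/s

Answer: 1/s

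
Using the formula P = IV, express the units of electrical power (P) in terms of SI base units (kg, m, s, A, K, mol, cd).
Units of each symbol in P = IV:
  I (current): A
  V (voltage, in volts): kg·m²/(s³·A)

Multiplying the contributions: [A] · [kg·m²/(s³·A)]
Adding exponents of each base unit: kg: 1, m: 2, s: -3
SI base units of electrical power: kg·m²/s³

Answer: kg·m²/s³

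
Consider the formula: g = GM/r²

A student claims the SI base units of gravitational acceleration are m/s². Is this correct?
Units of each symbol in g = GM/r²:
  G (gravitational constant): m³/(kg·s²)
  M (mass): kg
  r (distance): m  → to the power 2 in the denominator, contributes 1/m²

Multiplying the contributions: [m³/(kg·s²)] · [kg] · [1/m²]
Adding exponents of each base unit: m: 1, s: -2
SI base units of gravitational acceleration: m/s²

The claimed units m/s² match the derived units, so the claim is correct.

Answer: Yes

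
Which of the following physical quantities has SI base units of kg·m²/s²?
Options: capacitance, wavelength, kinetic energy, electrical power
Checking the SI base units of each option:
  capacitance (C = Q/V): s⁴·A²/(kg·m²)  ✗
  wavelength (λ = v/f): m  ✗
  kinetic energy (E = ½mv²): kg·m²/s²  ✓ matches
  electrical power (P = IV): kg·m²/s³  ✗

Only kinetic energy has units kg·m²/s².

Answer: kinetic energy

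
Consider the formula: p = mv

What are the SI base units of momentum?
Units of each symbol in p = mv:
  m (mass): kg
  v (velocity): m/s

Multiplying the contributions: [kg] · [m/s]
Adding exponents of each base unit: kg: 1, m: 1, s: -1
SI base units of momentum: kg·m/s

Answer: kg·m/s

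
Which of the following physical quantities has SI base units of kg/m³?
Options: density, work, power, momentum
Checking the SI base units of each option:
  density (ρ = m/V): kg/m³  ✓ matches
  work (W = Fd): kg·m²/s²  ✗
  power (P = W/t): kg·m²/s³  ✗
  momentum (p = mv): kg·m/s  ✗

Only density has units kg/m³.

Answer: density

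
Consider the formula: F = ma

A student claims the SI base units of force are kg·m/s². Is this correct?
Units of each symbol in F = ma:
  m (mass): kg
  a (acceleration): m/s²

Multiplying the contributions: [kg] · [m/s²]
Adding exponents of each base unit: kg: 1, m: 1, s: -2
SI base units of force: kg·m/s²

The claimed units kg·m/s² match the derived units, so the claim is correct.

Answer: Yes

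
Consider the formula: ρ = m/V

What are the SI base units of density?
Units of each symbol in ρ = m/V:
  m (mass): kg
  V (volume): m³  → in the denominator, contributes 1/m³

Multiplying the contributions: [kg] · [1/m³]
Adding exponents of each base unit: kg: 1, m: -3
SI base units of density: kg/m³

Answer: kg/m³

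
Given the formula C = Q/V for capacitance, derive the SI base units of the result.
Units of each symbol in C = Q/V:
  Q (charge, in coulombs): s·A
  V (voltage, in volts): kg·m²/(s³·A)  → in the denominator, contributes s³·A/(kg·m²)

Multiplying the contributions: [s·A] · [s³·A/(kg·m²)]
Adding exponents of each base unit: kg: -1, m: -2, s: 4, A: 2
SI base units of capacitance: s⁴·A²/(kg·m²)

Answer: s⁴·A²/(kg·m²)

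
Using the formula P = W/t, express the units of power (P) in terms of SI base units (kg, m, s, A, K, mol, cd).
Units of each symbol in P = W/t:
  W (work): kg·m²/s²
  t (time): s  → in the denominator, contributes 1/s

Multiplying the contributions: [kg·m²/s²] · [1/s]
Adding exponents of each base unit: kg: 1, m: 2, s: -3
SI base units of power: kg·m²/s³

Answer: kg·m²/s³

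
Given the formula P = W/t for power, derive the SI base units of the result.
Units of each symbol in P = W/t:
  W (work): kg·m²/s²
  t (time): s  → in the denominator, contributes 1/s

Multiplying the contributions: [kg·m²/s²] · [1/s]
Adding exponents of each base unit: kg: 1, m: 2, s: -3
SI base units of power: kg·m²/s³

Answer: kg·m²/s³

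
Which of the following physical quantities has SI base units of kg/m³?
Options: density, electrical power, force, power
Checking the SI base units of each option:
  density (ρ = m/V): kg/m³  ✓ matches
  electrical power (P = IV): kg·m²/s³  ✗
  force (F = ma): kg·m/s²  ✗
  power (P = W/t): kg·m²/s³  ✗

Only density has units kg/m³.

Answer: density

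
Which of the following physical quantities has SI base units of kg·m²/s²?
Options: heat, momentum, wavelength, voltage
Checking the SI base units of each option:
  heat (Q = mcΔT): kg·m²/s²  ✓ matches
  momentum (p = mv): kg·m/s  ✗
  wavelength (λ = v/f): m  ✗
  voltage (V = IR): kg·m²/(s³·A)  ✗

Only heat has units kg·m²/s².

Answer: heat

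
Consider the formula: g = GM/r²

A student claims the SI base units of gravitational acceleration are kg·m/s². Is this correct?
Units of each symbol in g = GM/r²:
  G (gravitational constant): m³/(kg·s²)
  M (mass): kg
  r (distance): m  → to the power 2 in the denominator, contributes 1/m²

Multiplying the contributions: [m³/(kg·s²)] · [kg] · [1/m²]
Adding exponents of each base unit: m: 1, s: -2
SI base units of gravitational acceleration: m/s²

The claimed units kg·m/s² (exponents kg: 1, m: 1, s: -2) do not match the derived units m/s² (exponents m: 1, s: -2), so the claim is incorrect.

Answer: No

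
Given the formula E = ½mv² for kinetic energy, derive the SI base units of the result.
Units of each symbol in E = ½mv²:
  m (mass): kg
  v (speed): m/s  → to the power 2, contributes m²/s²
  The factor ½ is dimensionless.

Multiplying the contributions: [kg] · [m²/s²]
Adding exponents of each base unit: kg: 1, m: 2, s: -2
SI base units of kinetic energy: kg·m²/s²

Answer: kg·m²/s²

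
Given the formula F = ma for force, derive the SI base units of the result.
Units of each symbol in F = ma:
  m (mass): kg
  a (acceleration): m/s²

Multiplying the contributions: [kg] · [m/s²]
Adding exponents of each base unit: kg: 1, m: 1, s: -2
SI base units of force: kg·m/s²

Answer: kg·m/s²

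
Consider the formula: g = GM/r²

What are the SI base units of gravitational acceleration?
Units of each symbol in g = GM/r²:
  G (gravitational constant): m³/(kg·s²)
  M (mass): kg
  r (distance): m  → to the power 2 in the denominator, contributes 1/m²

Multiplying the contributions: [m³/(kg·s²)] · [kg] · [1/m²]
Adding exponents of each base unit: m: 1, s: -2
SI base units of gravitational acceleration: m/s²

Answer: m/s²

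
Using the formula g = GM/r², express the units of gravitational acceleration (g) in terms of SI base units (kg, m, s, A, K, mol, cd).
Units of each symbol in g = GM/r²:
  G (gravitational constant): m³/(kg·s²)
  M (mass): kg
  r (distance): m  → to the power 2 in the denominator, contributes 1/m²

Multiplying the contributions: [m³/(kg·s²)] · [kg] · [1/m²]
Adding exponents of each base unit: m: 1, s: -2
SI base units of gravitational acceleration: m/s²

Answer: m/s²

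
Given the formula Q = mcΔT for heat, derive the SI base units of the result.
Units of each symbol in Q = mcΔT:
  m (mass): kg
  c (specific heat capacity, in J/(kg·K)): m²/(s²·K)
  ΔT (temperature change): K

Multiplying the contributions: [kg] · [m²/(s²·K)] · [K]
Adding exponents of each base unit: kg: 1, m: 2, s: -2
SI base units of heat: kg·m²/s²

Answer: kg·m²/s²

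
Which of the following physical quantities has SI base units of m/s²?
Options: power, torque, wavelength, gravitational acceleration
Checking the SI base units of each option:
  power (P = W/t): kg·m²/s³  ✗
  torque (τ = Fr): kg·m²/s²  ✗
  wavelength (λ = v/f): m  ✗
  gravitational acceleration (g = GM/r²): m/s²  ✓ matches

Only gravitational acceleration has units m/s².

Answer: gravitational acceleration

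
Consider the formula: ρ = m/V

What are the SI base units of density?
Units of each symbol in ρ = m/V:
  m (mass): kg
  V (volume): m³  → in the denominator, contributes 1/m³

Multiplying the contributions: [kg] · [1/m³]
Adding exponents of each base unit: kg: 1, m: -3
SI base units of density: kg/m³

Answer: kg/m³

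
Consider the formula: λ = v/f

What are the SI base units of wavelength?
Units of each symbol in λ = v/f:
  v (wave speed): m/s
  f (frequency): 1/s  → in the denominator, contributes s

Multiplying the contributions: [m/s] · [s]
Adding exponents of each base unit: m: 1
SI base units of wavelength: m

Answer: m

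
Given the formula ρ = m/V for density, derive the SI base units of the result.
Units of each symbol in ρ = m/V:
  m (mass): kg
  V (volume): m³  → in the denominator, contributes 1/m³

Multiplying the contributions: [kg] · [1/m³]
Adding exponents of each base unit: kg: 1, m: -3
SI base units of density: kg/m³

Answer: kg/m³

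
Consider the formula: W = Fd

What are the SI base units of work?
Units of each symbol in W = Fd:
  F (force): kg·m/s²
  d (displacement): m

Multiplying the contributions: [kg·m/s²] · [m]
Adding exponents of each base unit: kg: 1, m: 2, s: -2
SI base units of work: kg·m²/s²

Answer: kg·m²/s²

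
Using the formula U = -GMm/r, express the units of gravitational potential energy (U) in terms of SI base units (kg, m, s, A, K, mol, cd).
Units of each symbol in U = -GMm/r:
  G (gravitational constant): m³/(kg·s²)
  M (mass): kg
  m (mass): kg
  r (distance): m  → in the denominator, contributes 1/m
  The minus sign does not affect the units.

Multiplying the contributions: [m³/(kg·s²)] · [kg] · [kg] · [1/m]
Adding exponents of each base unit: kg: 1, m: 2, s: -2
SI base units of gravitational potential energy: kg·m²/s²

Answer: kg·m²/s²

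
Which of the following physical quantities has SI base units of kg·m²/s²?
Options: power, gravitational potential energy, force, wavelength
Checking the SI base units of each option:
  power (P = W/t): kg·m²/s³  ✗
  gravitational potential energy (U = -GMm/r): kg·m²/s²  ✓ matches
  force (F = ma): kg·m/s²  ✗
  wavelength (λ = v/f): m  ✗

Only gravitational potential energy has units kg·m²/s².

Answer: gravitational potential energy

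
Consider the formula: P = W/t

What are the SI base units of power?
Units of each symbol in P = W/t:
  W (work): kg·m²/s²
  t (time): s  → in the denominator, contributes 1/s

Multiplying the contributions: [kg·m²/s²] · [1/s]
Adding exponents of each base unit: kg: 1, m: 2, s: -3
SI base units of power: kg·m²/s³

Answer: kg·m²/s³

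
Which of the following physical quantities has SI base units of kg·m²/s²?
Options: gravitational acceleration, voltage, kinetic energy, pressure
Checking the SI base units of each option:
  gravitational acceleration (g = GM/r²): m/s²  ✗
  voltage (V = IR): kg·m²/(s³·A)  ✗
  kinetic energy (E = ½mv²): kg·m²/s²  ✓ matches
  pressure (P = F/A): kg/(m·s²)  ✗

Only kinetic energy has units kg·m²/s².

Answer: kinetic energy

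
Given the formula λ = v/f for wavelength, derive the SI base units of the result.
Units of each symbol in λ = v/f:
  v (wave speed): m/s
  f (frequency): 1/s  → in the denominator, contributes s

Multiplying the contributions: [m/s] · [s]
Adding exponents of each base unit: m: 1
SI base units of wavelength: m

Answer: m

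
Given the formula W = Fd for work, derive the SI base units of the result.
Units of each symbol in W = Fd:
  F (force): kg·m/s²
  d (displacement): m

Multiplying the contributions: [kg·m/s²] · [m]
Adding exponents of each base unit: kg: 1, m: 2, s: -2
SI base units of work: kg·m²/s²

Answer: kg·m²/s²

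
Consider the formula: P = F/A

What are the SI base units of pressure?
Units of each symbol in P = F/A:
  F (force): kg·m/s²
  A (area): m²  → in the denominator, contributes 1/m²

Multiplying the contributions: [kg·m/s²] · [1/m²]
Adding exponents of each base unit: kg: 1, m: -1, s: -2
SI base units of pressure: kg/(m·s²)

Answer: kg/(m·s²)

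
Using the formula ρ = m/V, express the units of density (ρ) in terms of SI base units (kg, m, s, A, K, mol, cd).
Units of each symbol in ρ = m/V:
  m (mass): kg
  V (volume): m³  → in the denominator, contributes 1/m³

Multiplying the contributions: [kg] · [1/m³]
Adding exponents of each base unit: kg: 1, m: -3
SI base units of density: kg/m³

Answer: kg/m³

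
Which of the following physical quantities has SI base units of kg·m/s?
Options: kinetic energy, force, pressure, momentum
Checking the SI base units of each option:
  kinetic energy (E = ½mv²): kg·m²/s²  ✗
  force (F = ma): kg·m/s²  ✗
  pressure (P = F/A): kg/(m·s²)  ✗
  momentum (p = mv): kg·m/s  ✓ matches

Only momentum has units kg·m/s.

Answer: momentum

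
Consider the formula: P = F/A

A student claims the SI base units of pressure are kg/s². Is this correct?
Units of each symbol in P = F/A:
  F (force): kg·m/s²
  A (area): m²  → in the denominator, contributes 1/m²

Multiplying the contributions: [kg·m/s²] · [1/m²]
Adding exponents of each base unit: kg: 1, m: -1, s: -2
SI base units of pressure: kg/(m·s²)

The claimed units kg/s² (exponents kg: 1, s: -2) do not match the derived units kg/(m·s²) (exponents kg: 1, m: -1, s: -2), so the claim is incorrect.

Answer: No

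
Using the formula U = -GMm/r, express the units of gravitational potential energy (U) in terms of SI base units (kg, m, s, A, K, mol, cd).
Units of each symbol in U = -GMm/r:
  G (gravitational constant): m³/(kg·s²)
  M (mass): kg
  m (mass): kg
  r (distance): m  → in the denominator, contributes 1/m
  The minus sign does not affect the units.

Multiplying the contributions: [m³/(kg·s²)] · [kg] · [kg] · [1/m]
Adding exponents of each base unit: kg: 1, m: 2, s: -2
SI base units of gravitational potential energy: kg·m²/s²

Answer: kg·m²/s²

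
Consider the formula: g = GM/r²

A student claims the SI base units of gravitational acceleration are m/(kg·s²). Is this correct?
Units of each symbol in g = GM/r²:
  G (gravitational constant): m³/(kg·s²)
  M (mass): kg
  r (distance): m  → to the power 2 in the denominator, contributes 1/m²

Multiplying the contributions: [m³/(kg·s²)] · [kg] · [1/m²]
Adding exponents of each base unit: m: 1, s: -2
SI base units of gravitational acceleration: m/s²

The claimed units m/(kg·s²) (exponents kg: -1, m: 1, s: -2) do not match the derived units m/s² (exponents m: 1, s: -2), so the claim is incorrect.

Answer: No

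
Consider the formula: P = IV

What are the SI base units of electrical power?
Units of each symbol in P = IV:
  I (current): A
  V (voltage, in volts): kg·m²/(s³·A)

Multiplying the contributions: [A] · [kg·m²/(s³·A)]
Adding exponents of each base unit: kg: 1, m: 2, s: -3
SI base units of electrical power: kg·m²/s³

Answer: kg·m²/s³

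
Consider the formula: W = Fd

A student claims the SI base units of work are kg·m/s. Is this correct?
Units of each symbol in W = Fd:
  F (force): kg·m/s²
  d (displacement): m

Multiplying the contributions: [kg·m/s²] · [m]
Adding exponents of each base unit: kg: 1, m: 2, s: -2
SI base units of work: kg·m²/s²

The claimed units kg·m/s (exponents kg: 1, m: 1, s: -1) do not match the derived units kg·m²/s² (exponents kg: 1, m: 2, s: -2), so the claim is incorrect.

Answer: No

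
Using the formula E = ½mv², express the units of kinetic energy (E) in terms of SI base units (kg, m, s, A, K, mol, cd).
Units of each symbol in E = ½mv²:
  m (mass): kg
  v (speed): m/s  → to the power 2, contributes m²/s²
  The factor ½ is dimensionless.

Multiplying the contributions: [kg] · [m²/s²]
Adding exponents of each base unit: kg: 1, m: 2, s: -2
SI base units of kinetic energy: kg·m²/s²

Answer: kg·m²/s²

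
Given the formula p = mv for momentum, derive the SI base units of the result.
Units of each symbol in p = mv:
  m (mass): kg
  v (velocity): m/s

Multiplying the contributions: [kg] · [m/s]
Adding exponents of each base unit: kg: 1, m: 1, s: -1
SI base units of momentum: kg·m/s

Answer: kg·m/s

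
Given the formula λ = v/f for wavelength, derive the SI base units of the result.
Units of each symbol in λ = v/f:
  v (wave speed): m/s
  f (frequency): 1/s  → in the denominator, contributes s

Multiplying the contributions: [m/s] · [s]
Adding exponents of each base unit: m: 1
SI base units of wavelength: m

Answer: m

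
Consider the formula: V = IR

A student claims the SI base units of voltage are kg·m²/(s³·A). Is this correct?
Units of each symbol in V = IR:
  I (current): A
  R (resistance, in ohms): kg·m²/(s³·A²)

Multiplying the contributions: [A] · [kg·m²/(s³·A²)]
Adding exponents of each base unit: kg: 1, m: 2, s: -3, A: -1
SI base units of voltage: kg·m²/(s³·A)

The claimed units kg·m²/(s³·A) match the derived units, so the claim is correct.

Answer: Yes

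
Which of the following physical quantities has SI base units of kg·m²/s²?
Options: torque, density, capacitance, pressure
Checking the SI base units of each option:
  torque (τ = Fr): kg·m²/s²  ✓ matches
  density (ρ = m/V): kg/m³  ✗
  capacitance (C = Q/V): s⁴·A²/(kg·m²)  ✗
  pressure (P = F/A): kg/(m·s²)  ✗

Only torque has units kg·m²/s².

Answer: torque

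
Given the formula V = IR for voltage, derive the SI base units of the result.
Units of each symbol in V = IR:
  I (current): A
  R (resistance, in ohms): kg·m²/(s³·A²)

Multiplying the contributions: [A] · [kg·m²/(s³·A²)]
Adding exponents of each base unit: kg: 1, m: 2, s: -3, A: -1
SI base units of voltage: kg·m²/(s³·A)

Answer: kg·m²/(s³·A)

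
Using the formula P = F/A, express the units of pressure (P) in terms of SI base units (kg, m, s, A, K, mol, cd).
Units of each symbol in P = F/A:
  F (force): kg·m/s²
  A (area): m²  → in the denominator, contributes 1/m²

Multiplying the contributions: [kg·m/s²] · [1/m²]
Adding exponents of each base unit: kg: 1, m: -1, s: -2
SI base units of pressure: kg/(m·s²)

Answer: kg/(m·s²)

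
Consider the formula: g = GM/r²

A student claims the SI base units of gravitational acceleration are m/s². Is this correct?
Units of each symbol in g = GM/r²:
  G (gravitational constant): m³/(kg·s²)
  M (mass): kg
  r (distance): m  → to the power 2 in the denominator, contributes 1/m²

Multiplying the contributions: [m³/(kg·s²)] · [kg] · [1/m²]
Adding exponents of each base unit: m: 1, s: -2
SI base units of gravitational acceleration: m/s²

The claimed units m/s² match the derived units, so the claim is correct.

Answer: Yes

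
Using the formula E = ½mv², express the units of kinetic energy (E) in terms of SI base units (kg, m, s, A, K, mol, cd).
Units of each symbol in E = ½mv²:
  m (mass): kg
  v (speed): m/s  → to the power 2, contributes m²/s²
  The factor ½ is dimensionless.

Multiplying the contributions: [kg] · [m²/s²]
Adding exponents of each base unit: kg: 1, m: 2, s: -2
SI base units of kinetic energy: kg·m²/s²

Answer: kg·m²/s²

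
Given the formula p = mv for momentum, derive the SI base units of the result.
Units of each symbol in p = mv:
  m (mass): kg
  v (velocity): m/s

Multiplying the contributions: [kg] · [m/s]
Adding exponents of each base unit: kg: 1, m: 1, s: -1
SI base units of momentum: kg·m/s

Answer: kg·m/s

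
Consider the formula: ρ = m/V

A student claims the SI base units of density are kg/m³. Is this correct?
Units of each symbol in ρ = m/V:
  m (mass): kg
  V (volume): m³  → in the denominator, contributes 1/m³

Multiplying the contributions: [kg] · [1/m³]
Adding exponents of each base unit: kg: 1, m: -3
SI base units of density: kg/m³

The claimed units kg/m³ match the derived units, so the claim is correct.

Answer: Yes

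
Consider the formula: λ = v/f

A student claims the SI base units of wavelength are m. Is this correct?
Units of each symbol in λ = v/f:
  v (wave speed): m/s
  f (frequency): 1/s  → in the denominator, contributes s

Multiplying the contributions: [m/s] · [s]
Adding exponents of each base unit: m: 1
SI base units of wavelength: m

The claimed units m match the derived units, so the claim is correct.

Answer: Yes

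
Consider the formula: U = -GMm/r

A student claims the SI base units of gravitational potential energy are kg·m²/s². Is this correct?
Units of each symbol in U = -GMm/r:
  G (gravitational constant): m³/(kg·s²)
  M (mass): kg
  m (mass): kg
  r (distance): m  → in the denominator, contributes 1/m
  The minus sign does not affect the units.

Multiplying the contributions: [m³/(kg·s²)] · [kg] · [kg] · [1/m]
Adding exponents of each base unit: kg: 1, m: 2, s: -2
SI base units of gravitational potential energy: kg·m²/s²

The claimed units kg·m²/s² match the derived units, so the claim is correct.

Answer: Yes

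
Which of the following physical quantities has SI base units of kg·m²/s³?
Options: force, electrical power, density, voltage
Checking the SI base units of each option:
  force (F = ma): kg·m/s²  ✗
  electrical power (P = IV): kg·m²/s³  ✓ matches
  density (ρ = m/V): kg/m³  ✗
  voltage (V = IR): kg·m²/(s³·A)  ✗

Only electrical power has units kg·m²/s³.

Answer: electrical power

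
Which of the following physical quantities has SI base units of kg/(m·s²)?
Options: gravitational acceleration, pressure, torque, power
Checking the SI base units of each option:
  gravitational acceleration (g = GM/r²): m/s²  ✗
  pressure (P = F/A): kg/(m·s²)  ✓ matches
  torque (τ = Fr): kg·m²/s²  ✗
  power (P = W/t): kg·m²/s³  ✗

Only pressure has units kg/(m·s²).

Answer: pressure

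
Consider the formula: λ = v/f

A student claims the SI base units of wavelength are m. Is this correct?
Units of each symbol in λ = v/f:
  v (wave speed): m/s
  f (frequency): 1/s  → in the denominator, contributes s

Multiplying the contributions: [m/s] · [s]
Adding exponents of each base unit: m: 1
SI base units of wavelength: m

The claimed units m match the derived units, so the claim is correct.

Answer: Yes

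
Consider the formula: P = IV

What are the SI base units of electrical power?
Units of each symbol in P = IV:
  I (current): A
  V (voltage, in volts): kg·m²/(s³·A)

Multiplying the contributions: [A] · [kg·m²/(s³·A)]
Adding exponents of each base unit: kg: 1, m: 2, s: -3
SI base units of electrical power: kg·m²/s³

Answer: kg·m²/s³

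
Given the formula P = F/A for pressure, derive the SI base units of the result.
Units of each symbol in P = F/A:
  F (force): kg·m/s²
  A (area): m²  → in the denominator, contributes 1/m²

Multiplying the contributions: [kg·m/s²] · [1/m²]
Adding exponents of each base unit: kg: 1, m: -1, s: -2
SI base units of pressure: kg/(m·s²)

Answer: kg/(m·s²)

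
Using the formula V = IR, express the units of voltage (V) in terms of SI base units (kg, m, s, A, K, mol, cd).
Units of each symbol in V = IR:
  I (current): A
  R (resistance, in ohms): kg·m²/(s³·A²)

Multiplying the contributions: [A] · [kg·m²/(s³·A²)]
Adding exponents of each base unit: kg: 1, m: 2, s: -3, A: -1
SI base units of voltage: kg·m²/(s³·A)

Answer: kg·m²/(s³·A)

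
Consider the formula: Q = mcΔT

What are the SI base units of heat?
Units of each symbol in Q = mcΔT:
  m (mass): kg
  c (specific heat capacity, in J/(kg·K)): m²/(s²·K)
  ΔT (temperature change): K

Multiplying the contributions: [kg] · [m²/(s²·K)] · [K]
Adding exponents of each base unit: kg: 1, m: 2, s: -2
SI base units of heat: kg·m²/s²

Answer: kg·m²/s²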